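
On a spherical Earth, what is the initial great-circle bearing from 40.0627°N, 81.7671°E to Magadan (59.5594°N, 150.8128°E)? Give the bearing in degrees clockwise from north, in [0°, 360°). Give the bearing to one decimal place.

41.1°

Δλ = 150.8128 − 81.7671 = 69.0457°.
θ = atan2( sin Δλ · cos φ₂ , cos φ₁ · sin φ₂ − sin φ₁ · cos φ₂ · cos Δλ )
  = atan2(0.47314, 0.54322) = 41.055° → normalised to [0°, 360°): 41.055°.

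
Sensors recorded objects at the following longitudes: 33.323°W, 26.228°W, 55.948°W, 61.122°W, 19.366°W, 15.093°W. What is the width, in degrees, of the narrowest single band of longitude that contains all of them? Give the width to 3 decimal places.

46.029°

Sort the longitudes: -61.122°, -55.948°, -33.323°, -26.228°, -19.366°, -15.093°.
Eastward gaps between consecutive values (wrapping around): 5.174°, 22.625°, 7.095°, 6.862°, 4.273°, 313.971°.
Largest gap = 313.971° ⇒ minimal covering band is its complement: 360° − 313.971° = 46.029°.
Band runs from -61.122° eastward to -15.093°.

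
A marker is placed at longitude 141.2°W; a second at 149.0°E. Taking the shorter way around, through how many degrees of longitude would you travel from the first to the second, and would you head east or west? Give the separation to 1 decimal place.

69.8° west

Raw difference: 149.0 − -141.2 = 290.2°.
Normalise into (−180°, 180°]: 290.2° − 360° = -69.8°.
Negative ⇒ the second point lies to the west; separation 69.8°.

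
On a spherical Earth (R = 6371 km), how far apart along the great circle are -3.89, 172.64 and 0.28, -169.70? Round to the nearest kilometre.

Δλ = -169.70 − 172.64 = -342.34°; wrapped into (−180°, 180°]: 17.66°.
Δφ = 0.28 − -3.89 = 4.17°.
a = sin²(Δφ/2) + cos φ₁ · cos φ₂ · sin²(Δλ/2) = 0.024832.
c = 2·atan2(√a, √(1−a)) = 0.31648 rad → d = 6371·c ≈ 2016.32 km.

2016 km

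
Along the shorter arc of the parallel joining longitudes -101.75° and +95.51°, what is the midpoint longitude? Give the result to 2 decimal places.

Signed shortest Δλ from -101.75° to +95.51° is -162.74°.
Midpoint longitude = -101.75° + (-162.74°)/2 = -101.75° − 81.37° = -183.12°.
Normalise into (−180°, 180°]: +176.88°.
(The naïve average (-101.75 + +95.51)/2 = -3.12° is on the wrong side of the globe.)

+176.88°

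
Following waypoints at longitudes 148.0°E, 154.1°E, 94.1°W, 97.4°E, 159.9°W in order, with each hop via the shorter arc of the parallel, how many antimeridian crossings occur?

Leg 1: +148.0° → +154.1°, shortest Δλ = 6.1° (east) — does not cross 180°.
Leg 2: +154.1° → -94.1°, shortest Δλ = 111.8° (east) — crosses 180°.
Leg 3: -94.1° → +97.4°, shortest Δλ = -168.5° (west) — crosses 180°.
Leg 4: +97.4° → -159.9°, shortest Δλ = 102.7° (east) — crosses 180°.
Total crossings: 3.

3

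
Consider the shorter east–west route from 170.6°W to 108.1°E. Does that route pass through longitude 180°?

Yes

Naïve |108.1 − -170.6| = 278.7° > 180°, so the shorter arc goes the other way round — across 180°.
Signed shortest Δλ = ((108.1 − -170.6 + 180) mod 360) − 180 = -81.3°.
Going west by 81.3° from -170.6° passes through 180° before reaching +108.1°.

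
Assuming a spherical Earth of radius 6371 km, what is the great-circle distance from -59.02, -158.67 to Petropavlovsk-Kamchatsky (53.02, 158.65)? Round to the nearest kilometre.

Δλ = 158.65 − -158.67 = 317.32°; wrapped into (−180°, 180°]: -42.68°.
Δφ = 53.02 − -59.02 = 112.04°.
a = sin²(Δφ/2) + cos φ₁ · cos φ₂ · sin²(Δλ/2) = 0.728630.
c = 2·atan2(√a, √(1−a)) = 2.04571 rad → d = 6371·c ≈ 13033.21 km.

13033 km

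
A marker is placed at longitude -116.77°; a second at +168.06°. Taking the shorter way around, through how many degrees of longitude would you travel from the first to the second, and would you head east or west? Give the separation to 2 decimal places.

75.17° west

Raw difference: 168.06 − -116.77 = 284.83°.
Normalise into (−180°, 180°]: 284.83° − 360° = -75.17°.
Negative ⇒ the second point lies to the west; separation 75.17°.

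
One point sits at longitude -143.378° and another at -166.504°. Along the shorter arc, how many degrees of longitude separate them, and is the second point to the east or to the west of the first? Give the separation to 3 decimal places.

Raw difference: -166.504 − -143.378 = -23.126°.
Normalise into (−180°, 180°]: -23.126° stays -23.126°.
Negative ⇒ the second point lies to the west; separation 23.126°.

23.126° west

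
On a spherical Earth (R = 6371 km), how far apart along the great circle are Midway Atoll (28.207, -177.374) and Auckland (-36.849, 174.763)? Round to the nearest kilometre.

Δλ = 174.763 − -177.374 = 352.137°; wrapped into (−180°, 180°]: -7.863°.
Δφ = -36.849 − 28.207 = -65.056°.
a = sin²(Δφ/2) + cos φ₁ · cos φ₂ · sin²(Δλ/2) = 0.292449.
c = 2·atan2(√a, √(1−a)) = 1.14274 rad → d = 6371·c ≈ 7280.41 km.

7280 km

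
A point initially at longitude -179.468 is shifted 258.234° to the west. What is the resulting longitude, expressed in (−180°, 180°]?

-77.702°

Start at -179.468°; shift −258.234° → -437.702°.
-437.702° lies outside (−180°, 180°]; add 360° → -77.702°.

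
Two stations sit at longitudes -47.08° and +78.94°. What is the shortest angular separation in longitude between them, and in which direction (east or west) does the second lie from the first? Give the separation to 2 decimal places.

Raw difference: 78.94 − -47.08 = 126.02°.
Normalise into (−180°, 180°]: 126.02° stays 126.02°.
Positive ⇒ the second point lies to the east; separation 126.02°.

126.02° east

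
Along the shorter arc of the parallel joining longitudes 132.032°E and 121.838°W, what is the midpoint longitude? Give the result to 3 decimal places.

174.903°W

Signed shortest Δλ from +132.032° to -121.838° is +106.130°.
Midpoint longitude = +132.032° + (+106.130°)/2 = +132.032° + 53.065° = +185.097°.
Normalise into (−180°, 180°]: -174.903°.
(The naïve average (+132.032 + -121.838)/2 = 5.097° is on the wrong side of the globe.)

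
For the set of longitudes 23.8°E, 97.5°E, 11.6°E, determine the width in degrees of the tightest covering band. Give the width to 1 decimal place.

Sort the longitudes: +11.6°, +23.8°, +97.5°.
Eastward gaps between consecutive values (wrapping around): 12.2°, 73.7°, 274.1°.
Largest gap = 274.1° ⇒ minimal covering band is its complement: 360° − 274.1° = 85.9°.
Band runs from +11.6° eastward to +97.5°.

85.9°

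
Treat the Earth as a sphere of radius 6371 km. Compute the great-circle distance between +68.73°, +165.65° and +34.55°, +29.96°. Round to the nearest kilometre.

7968 km

Δλ = 29.96 − 165.65 = -135.69°.
Δφ = 34.55 − 68.73 = -34.18°.
a = sin²(Δφ/2) + cos φ₁ · cos φ₂ · sin²(Δλ/2) = 0.342654.
c = 2·atan2(√a, √(1−a)) = 1.25066 rad → d = 6371·c ≈ 7967.98 km.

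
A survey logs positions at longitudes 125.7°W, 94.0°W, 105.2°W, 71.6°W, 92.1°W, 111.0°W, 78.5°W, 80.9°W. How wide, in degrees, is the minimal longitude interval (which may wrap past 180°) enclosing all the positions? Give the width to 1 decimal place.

Sort the longitudes: -125.7°, -111.0°, -105.2°, -94.0°, -92.1°, -80.9°, -78.5°, -71.6°.
Eastward gaps between consecutive values (wrapping around): 14.7°, 5.8°, 11.2°, 1.9°, 11.2°, 2.4°, 6.9°, 305.9°.
Largest gap = 305.9° ⇒ minimal covering band is its complement: 360° − 305.9° = 54.1°.
Band runs from -125.7° eastward to -71.6°.

54.1°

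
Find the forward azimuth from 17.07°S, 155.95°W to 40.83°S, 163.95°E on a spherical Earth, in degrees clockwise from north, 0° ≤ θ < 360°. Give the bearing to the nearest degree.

Δλ = 163.95 − -155.95 = 319.90°; wrapped into (−180°, 180°]: -40.10°.
θ = atan2( sin Δλ · cos φ₂ , cos φ₁ · sin φ₂ − sin φ₁ · cos φ₂ · cos Δλ )
  = atan2(-0.48738, -0.45512) = -133.040° → normalised to [0°, 360°): 226.960°.

227°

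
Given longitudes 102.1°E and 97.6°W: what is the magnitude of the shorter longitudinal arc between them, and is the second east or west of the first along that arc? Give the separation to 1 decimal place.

160.3° east

Raw difference: -97.6 − 102.1 = -199.7°.
Normalise into (−180°, 180°]: -199.7° + 360° = 160.3°.
Positive ⇒ the second point lies to the east; separation 160.3°.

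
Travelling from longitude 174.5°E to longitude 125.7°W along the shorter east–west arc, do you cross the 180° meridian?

Yes

Naïve |-125.7 − 174.5| = 300.2° > 180°, so the shorter arc goes the other way round — across 180°.
Signed shortest Δλ = ((-125.7 − 174.5 + 180) mod 360) − 180 = 59.8°.
Going east by 59.8° from +174.5° passes through 180° before reaching -125.7°.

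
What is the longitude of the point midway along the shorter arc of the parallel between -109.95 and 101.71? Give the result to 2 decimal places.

Signed shortest Δλ from -109.95° to +101.71° is -148.34°.
Midpoint longitude = -109.95° + (-148.34°)/2 = -109.95° − 74.17° = -184.12°.
Normalise into (−180°, 180°]: +175.88°.
(The naïve average (-109.95 + +101.71)/2 = -4.12° is on the wrong side of the globe.)

+175.88°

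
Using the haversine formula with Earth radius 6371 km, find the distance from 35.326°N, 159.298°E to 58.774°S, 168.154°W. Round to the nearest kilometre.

Δλ = -168.154 − 159.298 = -327.452°; wrapped into (−180°, 180°]: 32.548°.
Δφ = -58.774 − 35.326 = -94.100°.
a = sin²(Δφ/2) + cos φ₁ · cos φ₂ · sin²(Δλ/2) = 0.568964.
c = 2·atan2(√a, √(1−a)) = 1.70916 rad → d = 6371·c ≈ 10889.09 km.

10889 km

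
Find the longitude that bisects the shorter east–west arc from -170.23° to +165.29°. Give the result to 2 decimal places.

Signed shortest Δλ from -170.23° to +165.29° is -24.48°.
Midpoint longitude = -170.23° + (-24.48°)/2 = -170.23° − 12.24° = -182.47°.
Normalise into (−180°, 180°]: +177.53°.
(The naïve average (-170.23 + +165.29)/2 = -2.47° is on the wrong side of the globe.)

+177.53°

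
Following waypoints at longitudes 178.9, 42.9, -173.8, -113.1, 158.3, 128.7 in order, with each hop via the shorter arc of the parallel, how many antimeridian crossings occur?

Leg 1: +178.9° → +42.9°, shortest Δλ = -136.0° (west) — does not cross 180°.
Leg 2: +42.9° → -173.8°, shortest Δλ = 143.3° (east) — crosses 180°.
Leg 3: -173.8° → -113.1°, shortest Δλ = 60.7° (east) — does not cross 180°.
Leg 4: -113.1° → +158.3°, shortest Δλ = -88.6° (west) — crosses 180°.
Leg 5: +158.3° → +128.7°, shortest Δλ = -29.6° (west) — does not cross 180°.
Total crossings: 2.

2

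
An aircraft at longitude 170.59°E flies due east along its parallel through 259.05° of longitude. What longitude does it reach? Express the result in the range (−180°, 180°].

Start at +170.59°; shift +259.05° → +429.64°.
+429.64° lies outside (−180°, 180°]; subtract 360° → +69.64°.

69.64°E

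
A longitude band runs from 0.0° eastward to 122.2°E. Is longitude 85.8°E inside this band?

Yes

Band width going east from -0.0° to +122.2°: ((122.2 − -0.0) mod 360) = 122.2°.
Offset of +85.8° east of the west edge: ((85.8 − -0.0) mod 360) = 85.8°.
85.8° ≤ 122.2° ⇒ inside.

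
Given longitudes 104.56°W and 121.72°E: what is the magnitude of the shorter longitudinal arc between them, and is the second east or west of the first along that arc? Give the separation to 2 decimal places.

133.72° west

Raw difference: 121.72 − -104.56 = 226.28°.
Normalise into (−180°, 180°]: 226.28° − 360° = -133.72°.
Negative ⇒ the second point lies to the west; separation 133.72°.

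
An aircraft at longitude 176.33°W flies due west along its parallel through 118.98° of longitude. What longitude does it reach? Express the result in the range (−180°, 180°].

64.69°E

Start at -176.33°; shift −118.98° → -295.31°.
-295.31° lies outside (−180°, 180°]; add 360° → +64.69°.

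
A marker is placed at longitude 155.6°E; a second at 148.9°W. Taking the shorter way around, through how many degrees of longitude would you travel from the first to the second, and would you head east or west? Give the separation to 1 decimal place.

55.5° east

Raw difference: -148.9 − 155.6 = -304.5°.
Normalise into (−180°, 180°]: -304.5° + 360° = 55.5°.
Positive ⇒ the second point lies to the east; separation 55.5°.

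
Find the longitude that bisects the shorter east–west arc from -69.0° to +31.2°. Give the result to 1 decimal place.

-18.9°

Signed shortest Δλ from -69.0° to +31.2° is +100.2°.
Midpoint longitude = -69.0° + (+100.2°)/2 = -69.0° + 50.1° = -18.9°.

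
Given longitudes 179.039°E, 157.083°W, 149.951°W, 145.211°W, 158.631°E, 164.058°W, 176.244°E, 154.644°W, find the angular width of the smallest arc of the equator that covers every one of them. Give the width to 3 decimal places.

Sort the longitudes: -164.058°, -157.083°, -154.644°, -149.951°, -145.211°, +158.631°, +176.244°, +179.039°.
Eastward gaps between consecutive values (wrapping around): 6.975°, 2.439°, 4.693°, 4.740°, 303.842°, 17.613°, 2.795°, 16.903°.
Largest gap = 303.842° ⇒ minimal covering band is its complement: 360° − 303.842° = 56.158°.
Band runs from +158.631° eastward to -145.211°, crossing the antimeridian.

56.158°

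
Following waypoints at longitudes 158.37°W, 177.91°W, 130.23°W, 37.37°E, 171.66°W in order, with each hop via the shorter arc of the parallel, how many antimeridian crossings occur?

Leg 1: -158.37° → -177.91°, shortest Δλ = -19.54° (west) — does not cross 180°.
Leg 2: -177.91° → -130.23°, shortest Δλ = 47.68° (east) — does not cross 180°.
Leg 3: -130.23° → +37.37°, shortest Δλ = 167.6° (east) — does not cross 180°.
Leg 4: +37.37° → -171.66°, shortest Δλ = 150.97° (east) — crosses 180°.
Total crossings: 1.

1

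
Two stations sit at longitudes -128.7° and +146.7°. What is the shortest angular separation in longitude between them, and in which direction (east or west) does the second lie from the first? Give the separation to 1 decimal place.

84.6° west

Raw difference: 146.7 − -128.7 = 275.4°.
Normalise into (−180°, 180°]: 275.4° − 360° = -84.6°.
Negative ⇒ the second point lies to the west; separation 84.6°.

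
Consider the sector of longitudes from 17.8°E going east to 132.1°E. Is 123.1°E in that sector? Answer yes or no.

Band width going east from +17.8° to +132.1°: ((132.1 − 17.8) mod 360) = 114.3°.
Offset of +123.1° east of the west edge: ((123.1 − 17.8) mod 360) = 105.3°.
105.3° ≤ 114.3° ⇒ inside.

Yes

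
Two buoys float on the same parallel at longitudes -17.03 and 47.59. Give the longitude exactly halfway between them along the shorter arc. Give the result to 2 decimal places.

+15.28°

Signed shortest Δλ from -17.03° to +47.59° is +64.62°.
Midpoint longitude = -17.03° + (+64.62°)/2 = -17.03° + 32.31° = +15.28°.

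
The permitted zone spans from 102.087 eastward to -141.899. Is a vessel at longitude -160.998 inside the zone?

Yes

Band width going east from +102.087° to -141.899°: ((-141.899 − 102.087) mod 360) = 116.014°.
Offset of -160.998° east of the west edge: ((-160.998 − 102.087) mod 360) = 96.915°.
96.915° ≤ 116.014° ⇒ inside.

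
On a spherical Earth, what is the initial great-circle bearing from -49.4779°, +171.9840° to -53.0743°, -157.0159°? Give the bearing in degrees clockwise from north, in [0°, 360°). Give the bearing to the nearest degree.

Δλ = -157.0159 − 171.9840 = -328.9999°; wrapped into (−180°, 180°]: 31.0001°.
θ = atan2( sin Δλ · cos φ₂ , cos φ₁ · sin φ₂ − sin φ₁ · cos φ₂ · cos Δλ )
  = atan2(0.30942, -0.12796) = 112.467° → normalised to [0°, 360°): 112.467°.

112°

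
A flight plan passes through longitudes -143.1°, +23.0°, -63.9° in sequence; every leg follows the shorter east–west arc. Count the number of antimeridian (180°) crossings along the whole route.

0

Leg 1: -143.1° → +23.0°, shortest Δλ = 166.1° (east) — does not cross 180°.
Leg 2: +23.0° → -63.9°, shortest Δλ = -86.9° (west) — does not cross 180°.
Total crossings: 0.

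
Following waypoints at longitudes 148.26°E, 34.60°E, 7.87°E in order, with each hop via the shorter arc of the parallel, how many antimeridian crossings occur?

0

Leg 1: +148.26° → +34.60°, shortest Δλ = -113.66° (west) — does not cross 180°.
Leg 2: +34.60° → +7.87°, shortest Δλ = -26.73° (west) — does not cross 180°.
Total crossings: 0.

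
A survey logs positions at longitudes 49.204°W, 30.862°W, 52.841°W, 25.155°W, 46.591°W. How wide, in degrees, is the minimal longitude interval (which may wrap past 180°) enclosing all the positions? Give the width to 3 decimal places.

Sort the longitudes: -52.841°, -49.204°, -46.591°, -30.862°, -25.155°.
Eastward gaps between consecutive values (wrapping around): 3.637°, 2.613°, 15.729°, 5.707°, 332.314°.
Largest gap = 332.314° ⇒ minimal covering band is its complement: 360° − 332.314° = 27.686°.
Band runs from -52.841° eastward to -25.155°.

27.686°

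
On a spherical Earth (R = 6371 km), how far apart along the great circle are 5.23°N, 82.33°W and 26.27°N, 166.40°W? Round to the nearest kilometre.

9160 km

Δλ = -166.40 − -82.33 = -84.07°.
Δφ = 26.27 − 5.23 = 21.04°.
a = sin²(Δφ/2) + cos φ₁ · cos φ₂ · sin²(Δλ/2) = 0.433699.
c = 2·atan2(√a, √(1−a)) = 1.43780 rad → d = 6371·c ≈ 9160.24 km.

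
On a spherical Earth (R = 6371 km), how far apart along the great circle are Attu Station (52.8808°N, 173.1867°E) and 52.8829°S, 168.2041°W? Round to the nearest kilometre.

11887 km

Δλ = -168.2041 − 173.1867 = -341.3908°; wrapped into (−180°, 180°]: 18.6092°.
Δφ = -52.8829 − 52.8808 = -105.7637°.
a = sin²(Δφ/2) + cos φ₁ · cos φ₂ · sin²(Δλ/2) = 0.645355.
c = 2·atan2(√a, √(1−a)) = 1.86577 rad → d = 6371·c ≈ 11886.79 km.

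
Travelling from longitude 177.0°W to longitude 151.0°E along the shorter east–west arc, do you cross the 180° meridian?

Yes

Naïve |151.0 − -177.0| = 328.0° > 180°, so the shorter arc goes the other way round — across 180°.
Signed shortest Δλ = ((151.0 − -177.0 + 180) mod 360) − 180 = -32.0°.
Going west by 32.0° from -177.0° passes through 180° before reaching +151.0°.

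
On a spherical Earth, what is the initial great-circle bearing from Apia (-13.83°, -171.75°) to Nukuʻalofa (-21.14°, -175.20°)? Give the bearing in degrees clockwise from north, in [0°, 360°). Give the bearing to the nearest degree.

204°

Δλ = -175.20 − -171.75 = -3.45°.
θ = atan2( sin Δλ · cos φ₂ , cos φ₁ · sin φ₂ − sin φ₁ · cos φ₂ · cos Δλ )
  = atan2(-0.05613, -0.12764) = -156.264° → normalised to [0°, 360°): 203.736°.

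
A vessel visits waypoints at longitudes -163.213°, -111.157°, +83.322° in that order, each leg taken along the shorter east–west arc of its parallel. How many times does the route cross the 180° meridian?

1

Leg 1: -163.213° → -111.157°, shortest Δλ = 52.056° (east) — does not cross 180°.
Leg 2: -111.157° → +83.322°, shortest Δλ = -165.521° (west) — crosses 180°.
Total crossings: 1.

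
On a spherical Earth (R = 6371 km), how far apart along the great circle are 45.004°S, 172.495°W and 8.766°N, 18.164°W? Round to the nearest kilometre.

15292 km

Δλ = -18.164 − -172.495 = 154.331°.
Δφ = 8.766 − -45.004 = 53.770°.
a = sin²(Δφ/2) + cos φ₁ · cos φ₂ · sin²(Δλ/2) = 0.868803.
c = 2·atan2(√a, √(1−a)) = 2.40031 rad → d = 6371·c ≈ 15292.39 km.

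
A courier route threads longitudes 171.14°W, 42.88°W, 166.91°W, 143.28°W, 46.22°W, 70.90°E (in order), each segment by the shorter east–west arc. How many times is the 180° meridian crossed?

0

Leg 1: -171.14° → -42.88°, shortest Δλ = 128.26° (east) — does not cross 180°.
Leg 2: -42.88° → -166.91°, shortest Δλ = -124.03° (west) — does not cross 180°.
Leg 3: -166.91° → -143.28°, shortest Δλ = 23.63° (east) — does not cross 180°.
Leg 4: -143.28° → -46.22°, shortest Δλ = 97.06° (east) — does not cross 180°.
Leg 5: -46.22° → +70.90°, shortest Δλ = 117.12° (east) — does not cross 180°.
Total crossings: 0.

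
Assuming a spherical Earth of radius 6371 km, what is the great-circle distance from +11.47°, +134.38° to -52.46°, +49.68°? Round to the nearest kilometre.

10662 km

Δλ = 49.68 − 134.38 = -84.70°.
Δφ = -52.46 − 11.47 = -63.93°.
a = sin²(Δφ/2) + cos φ₁ · cos φ₂ · sin²(Δλ/2) = 0.551259.
c = 2·atan2(√a, √(1−a)) = 1.67350 rad → d = 6371·c ≈ 10661.84 km.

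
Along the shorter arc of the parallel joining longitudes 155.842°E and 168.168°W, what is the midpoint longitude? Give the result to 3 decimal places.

173.837°E

Signed shortest Δλ from +155.842° to -168.168° is +35.990°.
Midpoint longitude = +155.842° + (+35.990°)/2 = +155.842° + 17.995° = +173.837°.
(The naïve average (+155.842 + -168.168)/2 = -6.163° is on the wrong side of the globe.)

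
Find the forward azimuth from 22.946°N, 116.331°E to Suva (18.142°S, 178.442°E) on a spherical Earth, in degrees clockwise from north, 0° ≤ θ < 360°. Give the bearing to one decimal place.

118.7°

Δλ = 178.442 − 116.331 = 62.111°.
θ = atan2( sin Δλ · cos φ₂ , cos φ₁ · sin φ₂ − sin φ₁ · cos φ₂ · cos Δλ )
  = atan2(0.83992, -0.46003) = 118.710° → normalised to [0°, 360°): 118.710°.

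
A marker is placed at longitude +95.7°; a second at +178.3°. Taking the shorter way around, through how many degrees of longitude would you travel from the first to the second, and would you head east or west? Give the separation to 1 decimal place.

82.6° east

Raw difference: 178.3 − 95.7 = 82.6°.
Normalise into (−180°, 180°]: 82.6° stays 82.6°.
Positive ⇒ the second point lies to the east; separation 82.6°.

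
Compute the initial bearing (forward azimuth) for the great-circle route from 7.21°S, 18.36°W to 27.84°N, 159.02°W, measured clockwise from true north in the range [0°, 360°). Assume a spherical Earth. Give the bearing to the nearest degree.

Δλ = -159.02 − -18.36 = -140.66°.
θ = atan2( sin Δλ · cos φ₂ , cos φ₁ · sin φ₂ − sin φ₁ · cos φ₂ · cos Δλ )
  = atan2(-0.56055, 0.37748) = -56.043° → normalised to [0°, 360°): 303.957°.

304°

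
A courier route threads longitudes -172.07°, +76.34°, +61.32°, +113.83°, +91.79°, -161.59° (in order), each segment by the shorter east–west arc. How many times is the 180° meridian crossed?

Leg 1: -172.07° → +76.34°, shortest Δλ = -111.59° (west) — crosses 180°.
Leg 2: +76.34° → +61.32°, shortest Δλ = -15.02° (west) — does not cross 180°.
Leg 3: +61.32° → +113.83°, shortest Δλ = 52.51° (east) — does not cross 180°.
Leg 4: +113.83° → +91.79°, shortest Δλ = -22.04° (west) — does not cross 180°.
Leg 5: +91.79° → -161.59°, shortest Δλ = 106.62° (east) — crosses 180°.
Total crossings: 2.

2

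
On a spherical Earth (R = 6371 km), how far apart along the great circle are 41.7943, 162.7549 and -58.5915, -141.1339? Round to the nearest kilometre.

12300 km

Δλ = -141.1339 − 162.7549 = -303.8888°; wrapped into (−180°, 180°]: 56.1112°.
Δφ = -58.5915 − 41.7943 = -100.3858°.
a = sin²(Δφ/2) + cos φ₁ · cos φ₂ · sin²(Δλ/2) = 0.676084.
c = 2·atan2(√a, √(1−a)) = 1.93068 rad → d = 6371·c ≈ 12300.38 km.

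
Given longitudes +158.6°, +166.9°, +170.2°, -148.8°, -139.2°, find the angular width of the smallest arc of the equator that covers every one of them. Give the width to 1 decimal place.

62.2°

Sort the longitudes: -148.8°, -139.2°, +158.6°, +166.9°, +170.2°.
Eastward gaps between consecutive values (wrapping around): 9.6°, 297.8°, 8.3°, 3.3°, 41.0°.
Largest gap = 297.8° ⇒ minimal covering band is its complement: 360° − 297.8° = 62.2°.
Band runs from +158.6° eastward to -139.2°, crossing the antimeridian.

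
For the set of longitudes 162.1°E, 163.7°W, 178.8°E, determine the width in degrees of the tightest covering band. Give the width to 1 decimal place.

Sort the longitudes: -163.7°, +162.1°, +178.8°.
Eastward gaps between consecutive values (wrapping around): 325.8°, 16.7°, 17.5°.
Largest gap = 325.8° ⇒ minimal covering band is its complement: 360° − 325.8° = 34.2°.
Band runs from +162.1° eastward to -163.7°, crossing the antimeridian.

34.2°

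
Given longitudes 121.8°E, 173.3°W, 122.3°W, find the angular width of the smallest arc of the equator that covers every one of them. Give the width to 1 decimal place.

115.9°

Sort the longitudes: -173.3°, -122.3°, +121.8°.
Eastward gaps between consecutive values (wrapping around): 51.0°, 244.1°, 64.9°.
Largest gap = 244.1° ⇒ minimal covering band is its complement: 360° − 244.1° = 115.9°.
Band runs from +121.8° eastward to -122.3°, crossing the antimeridian.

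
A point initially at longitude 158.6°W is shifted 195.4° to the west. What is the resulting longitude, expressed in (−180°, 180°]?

Start at -158.6°; shift −195.4° → -354.0°.
-354.0° lies outside (−180°, 180°]; add 360° → +6.0°.

6.0°E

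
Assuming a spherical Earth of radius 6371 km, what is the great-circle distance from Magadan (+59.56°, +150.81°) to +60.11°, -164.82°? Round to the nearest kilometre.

Δλ = -164.82 − 150.81 = -315.63°; wrapped into (−180°, 180°]: 44.37°.
Δφ = 60.11 − 59.56 = 0.55°.
a = sin²(Δφ/2) + cos φ₁ · cos φ₂ · sin²(Δλ/2) = 0.036021.
c = 2·atan2(√a, √(1−a)) = 0.38190 rad → d = 6371·c ≈ 2433.09 km.

2433 km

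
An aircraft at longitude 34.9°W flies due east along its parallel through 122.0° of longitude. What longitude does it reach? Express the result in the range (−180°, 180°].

Start at -34.9°; shift +122.0° → +87.1°.
+87.1° already lies in (−180°, 180°].

87.1°E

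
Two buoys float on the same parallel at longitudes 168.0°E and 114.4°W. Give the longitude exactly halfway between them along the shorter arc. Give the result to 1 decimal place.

153.2°W

Signed shortest Δλ from +168.0° to -114.4° is +77.6°.
Midpoint longitude = +168.0° + (+77.6°)/2 = +168.0° + 38.8° = +206.8°.
Normalise into (−180°, 180°]: -153.2°.
(The naïve average (+168.0 + -114.4)/2 = 26.8° is on the wrong side of the globe.)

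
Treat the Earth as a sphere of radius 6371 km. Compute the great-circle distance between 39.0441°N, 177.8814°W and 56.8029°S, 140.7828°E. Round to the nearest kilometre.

11341 km

Δλ = 140.7828 − -177.8814 = 318.6642°; wrapped into (−180°, 180°]: -41.3358°.
Δφ = -56.8029 − 39.0441 = -95.8470°.
a = sin²(Δφ/2) + cos φ₁ · cos φ₂ · sin²(Δλ/2) = 0.603910.
c = 2·atan2(√a, √(1−a)) = 1.78014 rad → d = 6371·c ≈ 11341.28 km.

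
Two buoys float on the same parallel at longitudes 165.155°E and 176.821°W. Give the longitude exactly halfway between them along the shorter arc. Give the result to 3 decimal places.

174.167°E

Signed shortest Δλ from +165.155° to -176.821° is +18.024°.
Midpoint longitude = +165.155° + (+18.024°)/2 = +165.155° + 9.012° = +174.167°.
(The naïve average (+165.155 + -176.821)/2 = -5.833° is on the wrong side of the globe.)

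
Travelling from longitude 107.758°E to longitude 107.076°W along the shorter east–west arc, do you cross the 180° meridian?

Naïve |-107.076 − 107.758| = 214.834° > 180°, so the shorter arc goes the other way round — across 180°.
Signed shortest Δλ = ((-107.076 − 107.758 + 180) mod 360) − 180 = 145.166°.
Going east by 145.166° from +107.758° passes through 180° before reaching -107.076°.

Yes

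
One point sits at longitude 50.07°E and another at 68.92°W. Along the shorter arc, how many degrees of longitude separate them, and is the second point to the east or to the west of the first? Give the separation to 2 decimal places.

118.99° west

Raw difference: -68.92 − 50.07 = -118.99°.
Normalise into (−180°, 180°]: -118.99° stays -118.99°.
Negative ⇒ the second point lies to the west; separation 118.99°.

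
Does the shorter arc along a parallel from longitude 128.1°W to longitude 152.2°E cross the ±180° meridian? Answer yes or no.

Yes

Naïve |152.2 − -128.1| = 280.3° > 180°, so the shorter arc goes the other way round — across 180°.
Signed shortest Δλ = ((152.2 − -128.1 + 180) mod 360) − 180 = -79.7°.
Going west by 79.7° from -128.1° passes through 180° before reaching +152.2°.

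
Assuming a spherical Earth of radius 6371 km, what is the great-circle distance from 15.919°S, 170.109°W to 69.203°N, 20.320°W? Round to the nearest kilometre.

Δλ = -20.320 − -170.109 = 149.789°.
Δφ = 69.203 − -15.919 = 85.122°.
a = sin²(Δφ/2) + cos φ₁ · cos φ₂ · sin²(Δλ/2) = 0.775737.
c = 2·atan2(√a, √(1−a)) = 2.15493 rad → d = 6371·c ≈ 13729.04 km.

13729 km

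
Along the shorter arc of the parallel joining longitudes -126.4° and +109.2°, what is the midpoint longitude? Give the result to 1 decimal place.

+171.4°

Signed shortest Δλ from -126.4° to +109.2° is -124.4°.
Midpoint longitude = -126.4° + (-124.4°)/2 = -126.4° − 62.2° = -188.6°.
Normalise into (−180°, 180°]: +171.4°.
(The naïve average (-126.4 + +109.2)/2 = -8.6° is on the wrong side of the globe.)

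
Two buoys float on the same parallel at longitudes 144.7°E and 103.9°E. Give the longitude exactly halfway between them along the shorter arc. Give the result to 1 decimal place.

Signed shortest Δλ from +144.7° to +103.9° is -40.8°.
Midpoint longitude = +144.7° + (-40.8°)/2 = +144.7° − 20.4° = +124.3°.

124.3°E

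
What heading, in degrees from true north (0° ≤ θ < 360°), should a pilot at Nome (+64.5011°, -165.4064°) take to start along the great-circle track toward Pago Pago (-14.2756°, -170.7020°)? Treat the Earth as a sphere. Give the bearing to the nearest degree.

185°

Δλ = -170.7020 − -165.4064 = -5.2956°.
θ = atan2( sin Δλ · cos φ₂ , cos φ₁ · sin φ₂ − sin φ₁ · cos φ₂ · cos Δλ )
  = atan2(-0.08944, -0.97714) = -174.770° → normalised to [0°, 360°): 185.230°.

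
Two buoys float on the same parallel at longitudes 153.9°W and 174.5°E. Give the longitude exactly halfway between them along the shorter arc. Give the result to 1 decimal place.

Signed shortest Δλ from -153.9° to +174.5° is -31.6°.
Midpoint longitude = -153.9° + (-31.6°)/2 = -153.9° − 15.8° = -169.7°.
(The naïve average (-153.9 + +174.5)/2 = 10.3° is on the wrong side of the globe.)

169.7°W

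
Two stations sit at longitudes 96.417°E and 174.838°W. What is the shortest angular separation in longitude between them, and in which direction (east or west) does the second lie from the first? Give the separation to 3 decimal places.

88.745° east

Raw difference: -174.838 − 96.417 = -271.255°.
Normalise into (−180°, 180°]: -271.255° + 360° = 88.745°.
Positive ⇒ the second point lies to the east; separation 88.745°.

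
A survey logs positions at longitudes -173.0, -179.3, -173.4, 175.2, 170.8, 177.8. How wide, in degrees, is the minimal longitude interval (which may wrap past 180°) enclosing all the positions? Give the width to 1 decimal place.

16.2°

Sort the longitudes: -179.3°, -173.4°, -173.0°, +170.8°, +175.2°, +177.8°.
Eastward gaps between consecutive values (wrapping around): 5.9°, 0.4°, 343.8°, 4.4°, 2.6°, 2.9°.
Largest gap = 343.8° ⇒ minimal covering band is its complement: 360° − 343.8° = 16.2°.
Band runs from +170.8° eastward to -173.0°, crossing the antimeridian.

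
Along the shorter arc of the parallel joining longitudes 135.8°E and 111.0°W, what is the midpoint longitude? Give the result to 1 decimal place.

Signed shortest Δλ from +135.8° to -111.0° is +113.2°.
Midpoint longitude = +135.8° + (+113.2°)/2 = +135.8° + 56.6° = +192.4°.
Normalise into (−180°, 180°]: -167.6°.
(The naïve average (+135.8 + -111.0)/2 = 12.4° is on the wrong side of the globe.)

167.6°W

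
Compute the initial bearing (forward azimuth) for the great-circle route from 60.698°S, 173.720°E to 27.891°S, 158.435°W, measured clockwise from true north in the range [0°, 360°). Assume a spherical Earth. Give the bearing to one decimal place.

Δλ = -158.435 − 173.720 = -332.155°; wrapped into (−180°, 180°]: 27.845°.
θ = atan2( sin Δλ · cos φ₂ , cos φ₁ · sin φ₂ − sin φ₁ · cos φ₂ · cos Δλ )
  = atan2(0.41282, 0.45257) = 42.370° → normalised to [0°, 360°): 42.370°.

42.4°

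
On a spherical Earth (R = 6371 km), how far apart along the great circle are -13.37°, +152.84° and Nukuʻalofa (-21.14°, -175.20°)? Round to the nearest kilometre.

Δλ = -175.20 − 152.84 = -328.04°; wrapped into (−180°, 180°]: 31.96°.
Δφ = -21.14 − -13.37 = -7.77°.
a = sin²(Δφ/2) + cos φ₁ · cos φ₂ · sin²(Δλ/2) = 0.073365.
c = 2·atan2(√a, √(1−a)) = 0.54857 rad → d = 6371·c ≈ 3494.96 km.

3495 km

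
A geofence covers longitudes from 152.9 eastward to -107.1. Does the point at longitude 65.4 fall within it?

Band width going east from +152.9° to -107.1°: ((-107.1 − 152.9) mod 360) = 100.0°.
Offset of +65.4° east of the west edge: ((65.4 − 152.9) mod 360) = 272.5°.
272.5° > 100.0° ⇒ outside.

No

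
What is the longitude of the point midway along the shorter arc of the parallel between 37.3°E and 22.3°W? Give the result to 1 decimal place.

Signed shortest Δλ from +37.3° to -22.3° is -59.6°.
Midpoint longitude = +37.3° + (-59.6°)/2 = +37.3° − 29.8° = +7.5°.

7.5°E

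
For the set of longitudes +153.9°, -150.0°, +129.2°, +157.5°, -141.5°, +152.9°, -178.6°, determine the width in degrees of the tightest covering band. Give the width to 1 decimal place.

89.3°

Sort the longitudes: -178.6°, -150.0°, -141.5°, +129.2°, +152.9°, +153.9°, +157.5°.
Eastward gaps between consecutive values (wrapping around): 28.6°, 8.5°, 270.7°, 23.7°, 1.0°, 3.6°, 23.9°.
Largest gap = 270.7° ⇒ minimal covering band is its complement: 360° − 270.7° = 89.3°.
Band runs from +129.2° eastward to -141.5°, crossing the antimeridian.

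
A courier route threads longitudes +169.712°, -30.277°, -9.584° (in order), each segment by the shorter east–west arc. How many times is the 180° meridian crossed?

1

Leg 1: +169.712° → -30.277°, shortest Δλ = 160.011° (east) — crosses 180°.
Leg 2: -30.277° → -9.584°, shortest Δλ = 20.693° (east) — does not cross 180°.
Total crossings: 1.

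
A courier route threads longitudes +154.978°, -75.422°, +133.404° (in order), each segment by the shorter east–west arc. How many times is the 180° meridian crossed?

Leg 1: +154.978° → -75.422°, shortest Δλ = 129.6° (east) — crosses 180°.
Leg 2: -75.422° → +133.404°, shortest Δλ = -151.174° (west) — crosses 180°.
Total crossings: 2.

2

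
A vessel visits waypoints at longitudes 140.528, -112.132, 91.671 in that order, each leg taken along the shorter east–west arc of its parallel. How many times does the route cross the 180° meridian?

Leg 1: +140.528° → -112.132°, shortest Δλ = 107.34° (east) — crosses 180°.
Leg 2: -112.132° → +91.671°, shortest Δλ = -156.197° (west) — crosses 180°.
Total crossings: 2.

2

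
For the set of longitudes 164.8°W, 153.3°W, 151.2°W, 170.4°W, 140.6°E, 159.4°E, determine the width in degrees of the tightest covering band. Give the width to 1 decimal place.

Sort the longitudes: -170.4°, -164.8°, -153.3°, -151.2°, +140.6°, +159.4°.
Eastward gaps between consecutive values (wrapping around): 5.6°, 11.5°, 2.1°, 291.8°, 18.8°, 30.2°.
Largest gap = 291.8° ⇒ minimal covering band is its complement: 360° − 291.8° = 68.2°.
Band runs from +140.6° eastward to -151.2°, crossing the antimeridian.

68.2°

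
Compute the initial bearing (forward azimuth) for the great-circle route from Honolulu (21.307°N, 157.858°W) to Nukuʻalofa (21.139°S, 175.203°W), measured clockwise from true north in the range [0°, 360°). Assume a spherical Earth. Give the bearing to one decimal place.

202.9°

Δλ = -175.203 − -157.858 = -17.345°.
θ = atan2( sin Δλ · cos φ₂ , cos φ₁ · sin φ₂ − sin φ₁ · cos φ₂ · cos Δλ )
  = atan2(-0.27806, -0.65948) = -157.138° → normalised to [0°, 360°): 202.862°.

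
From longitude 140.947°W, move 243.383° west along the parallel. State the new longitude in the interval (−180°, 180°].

24.330°W

Start at -140.947°; shift −243.383° → -384.330°.
-384.330° lies outside (−180°, 180°]; add 360° → -24.330°.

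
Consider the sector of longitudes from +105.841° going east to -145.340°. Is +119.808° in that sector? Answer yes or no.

Yes

Band width going east from +105.841° to -145.340°: ((-145.340 − 105.841) mod 360) = 108.819°.
Offset of +119.808° east of the west edge: ((119.808 − 105.841) mod 360) = 13.967°.
13.967° ≤ 108.819° ⇒ inside.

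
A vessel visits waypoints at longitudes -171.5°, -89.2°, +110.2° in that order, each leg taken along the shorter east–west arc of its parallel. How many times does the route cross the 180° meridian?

Leg 1: -171.5° → -89.2°, shortest Δλ = 82.3° (east) — does not cross 180°.
Leg 2: -89.2° → +110.2°, shortest Δλ = -160.6° (west) — crosses 180°.
Total crossings: 1.

1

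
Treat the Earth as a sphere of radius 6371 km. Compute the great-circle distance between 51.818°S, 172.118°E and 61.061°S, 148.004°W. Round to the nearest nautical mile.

Δλ = -148.004 − 172.118 = -320.122°; wrapped into (−180°, 180°]: 39.878°.
Δφ = -61.061 − -51.818 = -9.243°.
a = sin²(Δφ/2) + cos φ₁ · cos φ₂ · sin²(Δλ/2) = 0.041277.
c = 2·atan2(√a, √(1−a)) = 0.40919 rad → d = 6371·c ≈ 2606.92 km ≈ 1407.62 nmi.

1408 nmi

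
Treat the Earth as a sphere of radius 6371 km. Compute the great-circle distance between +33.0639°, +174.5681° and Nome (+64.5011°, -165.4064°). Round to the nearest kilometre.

3754 km

Δλ = -165.4064 − 174.5681 = -339.9745°; wrapped into (−180°, 180°]: 20.0255°.
Δφ = 64.5011 − 33.0639 = 31.4372°.
a = sin²(Δφ/2) + cos φ₁ · cos φ₂ · sin²(Δλ/2) = 0.084300.
c = 2·atan2(√a, √(1−a)) = 0.58917 rad → d = 6371·c ≈ 3753.63 km.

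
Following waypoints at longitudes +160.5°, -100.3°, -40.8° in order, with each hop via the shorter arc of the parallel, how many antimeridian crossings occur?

1

Leg 1: +160.5° → -100.3°, shortest Δλ = 99.2° (east) — crosses 180°.
Leg 2: -100.3° → -40.8°, shortest Δλ = 59.5° (east) — does not cross 180°.
Total crossings: 1.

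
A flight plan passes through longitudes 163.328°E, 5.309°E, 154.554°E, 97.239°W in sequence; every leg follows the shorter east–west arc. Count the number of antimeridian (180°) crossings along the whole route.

1

Leg 1: +163.328° → +5.309°, shortest Δλ = -158.019° (west) — does not cross 180°.
Leg 2: +5.309° → +154.554°, shortest Δλ = 149.245° (east) — does not cross 180°.
Leg 3: +154.554° → -97.239°, shortest Δλ = 108.207° (east) — crosses 180°.
Total crossings: 1.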